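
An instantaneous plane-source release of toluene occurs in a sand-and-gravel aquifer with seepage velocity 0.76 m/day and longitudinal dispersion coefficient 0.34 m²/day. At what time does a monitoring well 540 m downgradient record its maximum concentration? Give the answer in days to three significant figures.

For the 1D instantaneous-source solution, setting ∂C/∂t = 0 at fixed x gives v²t² + 2Dt − x² = 0, so t = (√(D² + v²x²) − D)/v².
√(D² + v²x²) = √(0.34² + 0.76² × 540²) = 410.4; v² = 0.5776.
t = (410.4 − 0.34)/0.5776 = 710 days (vs. the pure-advection estimate x/v = 711 d).

710 days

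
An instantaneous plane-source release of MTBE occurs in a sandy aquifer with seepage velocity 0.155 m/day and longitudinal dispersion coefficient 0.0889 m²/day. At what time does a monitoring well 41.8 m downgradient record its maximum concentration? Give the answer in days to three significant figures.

For the 1D instantaneous-source solution, setting ∂C/∂t = 0 at fixed x gives v²t² + 2Dt − x² = 0, so t = (√(D² + v²x²) − D)/v².
√(D² + v²x²) = √(0.0889² + 0.155² × 41.8²) = 6.480; v² = 0.024025.
t = (6.480 − 0.0889)/0.024025 = 266 days (vs. the pure-advection estimate x/v = 270 d).

266 days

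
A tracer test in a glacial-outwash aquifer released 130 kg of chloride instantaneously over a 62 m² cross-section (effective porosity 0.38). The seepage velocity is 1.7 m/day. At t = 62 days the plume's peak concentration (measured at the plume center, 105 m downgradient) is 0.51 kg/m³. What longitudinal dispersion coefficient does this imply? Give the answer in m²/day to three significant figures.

At the plume center C_max = M/(n_e·A·√(4πDt)), so D = M²/(4πt·(n_e·A·C_max)²).
n_e·A·C_max = 0.38 × 62 × 0.51 = 12.02 kg/m.
D = 130²/(4π × 62 × 12.02²) = 0.150 m²/day.

0.150 m²/day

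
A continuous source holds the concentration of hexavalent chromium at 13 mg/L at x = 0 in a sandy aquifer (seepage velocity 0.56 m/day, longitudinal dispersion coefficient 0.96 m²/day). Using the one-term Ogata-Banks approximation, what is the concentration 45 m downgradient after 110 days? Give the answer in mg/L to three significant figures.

For a continuous step input, C/C₀ ≈ ½·erfc((x−vt)/(2√(Dt))).
vt = 0.56 × 110 = 61.6 m and 2√(Dt) = 2√(0.96 × 110) = 20.55 m.
Argument (x−vt)/(2√(Dt)) = (45 − 61.6)/20.55 = -0.8078; ½·erfc(-0.8078) = 0.8734.
C = 13 × 0.8734 = 11.4 mg/L.

11.4 mg/L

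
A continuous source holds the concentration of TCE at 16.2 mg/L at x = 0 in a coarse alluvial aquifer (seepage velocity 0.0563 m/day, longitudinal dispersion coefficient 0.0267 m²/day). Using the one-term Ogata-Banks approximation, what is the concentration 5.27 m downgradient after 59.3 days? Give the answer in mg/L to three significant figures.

For a continuous step input, C/C₀ ≈ ½·erfc((x−vt)/(2√(Dt))).
vt = 0.0563 × 59.3 = 3.33859 m and 2√(Dt) = 2√(0.0267 × 59.3) = 2.517 m.
Argument (x−vt)/(2√(Dt)) = (5.27 − 3.33859)/2.517 = 0.7673; ½·erfc(0.7673) = 0.1389.
C = 16.2 × 0.1389 = 2.25 mg/L.

2.25 mg/L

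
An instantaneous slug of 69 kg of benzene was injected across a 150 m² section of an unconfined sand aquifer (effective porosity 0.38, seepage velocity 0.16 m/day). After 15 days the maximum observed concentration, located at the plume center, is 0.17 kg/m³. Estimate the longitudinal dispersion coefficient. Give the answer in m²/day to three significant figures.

0.269 m²/day

At the plume center C_max = M/(n_e·A·√(4πDt)), so D = M²/(4πt·(n_e·A·C_max)²).
n_e·A·C_max = 0.38 × 150 × 0.17 = 9.690 kg/m.
D = 69²/(4π × 15 × 9.690²) = 0.269 m²/day.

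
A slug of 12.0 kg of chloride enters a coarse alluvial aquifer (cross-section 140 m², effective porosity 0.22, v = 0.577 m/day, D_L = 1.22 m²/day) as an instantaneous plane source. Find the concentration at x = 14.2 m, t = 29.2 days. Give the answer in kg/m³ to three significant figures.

0.0175 kg/m³

For an instantaneous plane source, C(x,t) = M/(n_e·A·√(4πDt)) · exp(−(x−vt)²/(4Dt)), with n_e·A the pore (flow) area.
Plume center vt = 0.577 × 29.2 = 16.8484 m, so the well at 14.2 m is 2.6484 m upgradient of the peak.
√(4πDt) = 21.16 m, giving peak height M/(n_e·A·√(4πDt)) = 12.0/(0.22 × 140 × 21.16) = 0.01841 kg/m³.
(x−vt)²/(4Dt) = (-2.6484)²/(4 × 1.22 × 29.2) = 0.04922; exp(−0.04922) = 0.9520.
C = 0.01841 × 0.9520 = 0.0175 kg/m³.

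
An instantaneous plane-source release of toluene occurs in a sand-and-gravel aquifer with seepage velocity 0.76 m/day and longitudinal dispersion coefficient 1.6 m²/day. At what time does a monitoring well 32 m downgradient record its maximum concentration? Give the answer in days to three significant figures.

39.4 days

For the 1D instantaneous-source solution, setting ∂C/∂t = 0 at fixed x gives v²t² + 2Dt − x² = 0, so t = (√(D² + v²x²) − D)/v².
√(D² + v²x²) = √(1.6² + 0.76² × 32²) = 24.37; v² = 0.5776.
t = (24.37 − 1.6)/0.5776 = 39.4 days (vs. the pure-advection estimate x/v = 42.1 d).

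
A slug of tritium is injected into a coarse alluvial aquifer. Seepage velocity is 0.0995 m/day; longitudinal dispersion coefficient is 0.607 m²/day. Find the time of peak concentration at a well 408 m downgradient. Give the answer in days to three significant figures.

For the 1D instantaneous-source solution, setting ∂C/∂t = 0 at fixed x gives v²t² + 2Dt − x² = 0, so t = (√(D² + v²x²) − D)/v².
√(D² + v²x²) = √(0.607² + 0.0995² × 408²) = 40.60; v² = 0.00990025.
t = (40.60 − 0.607)/0.00990025 = 4040 days (vs. the pure-advection estimate x/v = 4100 d).

4040 days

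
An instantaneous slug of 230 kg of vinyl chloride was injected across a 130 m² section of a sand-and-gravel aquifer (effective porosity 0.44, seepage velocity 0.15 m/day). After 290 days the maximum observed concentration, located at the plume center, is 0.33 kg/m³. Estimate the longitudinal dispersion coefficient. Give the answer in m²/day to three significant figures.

0.0407 m²/day

At the plume center C_max = M/(n_e·A·√(4πDt)), so D = M²/(4πt·(n_e·A·C_max)²).
n_e·A·C_max = 0.44 × 130 × 0.33 = 18.88 kg/m.
D = 230²/(4π × 290 × 18.88²) = 0.0407 m²/day.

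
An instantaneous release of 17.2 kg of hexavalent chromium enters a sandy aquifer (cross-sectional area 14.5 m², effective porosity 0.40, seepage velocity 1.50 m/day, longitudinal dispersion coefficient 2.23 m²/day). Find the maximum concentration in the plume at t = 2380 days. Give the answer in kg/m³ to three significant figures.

The peak of an instantaneous 1D plume sits at x = vt; there the Gaussian factor is 1 and C_max = M/(n_e·A·√(4πDt)), where n_e·A is the pore area the mass is dissolved in.
√(4πDt) = √(4π × 2.23 × 2380) = 258.3 m, so C_max = 17.2/(0.40 × 14.5 × 258.3) = 0.0115 kg/m³.

0.0115 kg/m³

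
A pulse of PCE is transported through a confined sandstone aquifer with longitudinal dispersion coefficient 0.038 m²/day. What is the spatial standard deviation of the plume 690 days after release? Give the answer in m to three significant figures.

7.24 m

Dispersive spreading gives a Gaussian with σ² = 2Dt; advection only shifts the center.
σ = √(2 × 0.038 × 690) = 7.24 m.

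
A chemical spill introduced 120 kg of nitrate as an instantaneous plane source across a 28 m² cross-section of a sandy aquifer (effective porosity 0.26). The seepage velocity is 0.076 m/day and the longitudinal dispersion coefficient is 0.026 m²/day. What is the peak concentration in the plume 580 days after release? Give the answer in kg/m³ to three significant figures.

The peak of an instantaneous 1D plume sits at x = vt; there the Gaussian factor is 1 and C_max = M/(n_e·A·√(4πDt)), where n_e·A is the pore area the mass is dissolved in.
√(4πDt) = √(4π × 0.026 × 580) = 13.77 m, so C_max = 120/(0.26 × 28 × 13.77) = 1.20 kg/m³.

1.20 kg/m³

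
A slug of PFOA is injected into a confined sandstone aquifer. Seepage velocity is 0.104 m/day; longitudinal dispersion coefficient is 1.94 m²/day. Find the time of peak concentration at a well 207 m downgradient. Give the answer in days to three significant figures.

For the 1D instantaneous-source solution, setting ∂C/∂t = 0 at fixed x gives v²t² + 2Dt − x² = 0, so t = (√(D² + v²x²) − D)/v².
√(D² + v²x²) = √(1.94² + 0.104² × 207²) = 21.62; v² = 0.010816.
t = (21.62 − 1.94)/0.010816 = 1820 days (vs. the pure-advection estimate x/v = 1990 d).

1820 days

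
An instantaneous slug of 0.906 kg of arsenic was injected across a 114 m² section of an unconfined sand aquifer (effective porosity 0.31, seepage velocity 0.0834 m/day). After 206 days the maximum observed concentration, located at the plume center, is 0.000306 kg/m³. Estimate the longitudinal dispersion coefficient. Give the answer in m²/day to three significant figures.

At the plume center C_max = M/(n_e·A·√(4πDt)), so D = M²/(4πt·(n_e·A·C_max)²).
n_e·A·C_max = 0.31 × 114 × 0.000306 = 0.01081 kg/m.
D = 0.906²/(4π × 206 × 0.01081²) = 2.71 m²/day.

2.71 m²/day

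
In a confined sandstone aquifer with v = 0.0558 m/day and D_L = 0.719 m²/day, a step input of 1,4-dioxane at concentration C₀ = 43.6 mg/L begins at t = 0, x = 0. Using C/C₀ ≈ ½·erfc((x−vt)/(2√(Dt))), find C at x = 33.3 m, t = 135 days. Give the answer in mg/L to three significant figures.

1.40 mg/L

For a continuous step input, C/C₀ ≈ ½·erfc((x−vt)/(2√(Dt))).
vt = 0.0558 × 135 = 7.533 m and 2√(Dt) = 2√(0.719 × 135) = 19.70 m.
Argument (x−vt)/(2√(Dt)) = (33.3 − 7.533)/19.70 = 1.308; ½·erfc(1.308) = 0.03217.
C = 43.6 × 0.03217 = 1.40 mg/L.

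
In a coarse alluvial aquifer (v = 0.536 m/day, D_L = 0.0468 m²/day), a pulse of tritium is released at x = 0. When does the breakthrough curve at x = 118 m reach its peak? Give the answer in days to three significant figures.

220 days

For the 1D instantaneous-source solution, setting ∂C/∂t = 0 at fixed x gives v²t² + 2Dt − x² = 0, so t = (√(D² + v²x²) − D)/v².
√(D² + v²x²) = √(0.0468² + 0.536² × 118²) = 63.25; v² = 0.287296.
t = (63.25 − 0.0468)/0.287296 = 220 days (vs. the pure-advection estimate x/v = 220 d).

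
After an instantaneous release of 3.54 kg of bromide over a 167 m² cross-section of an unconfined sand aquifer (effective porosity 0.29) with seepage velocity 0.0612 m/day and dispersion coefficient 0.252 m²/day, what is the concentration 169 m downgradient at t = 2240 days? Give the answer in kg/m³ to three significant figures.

For an instantaneous plane source, C(x,t) = M/(n_e·A·√(4πDt)) · exp(−(x−vt)²/(4Dt)), with n_e·A the pore (flow) area.
Plume center vt = 0.0612 × 2240 = 137.088 m, so the well at 169 m is 31.912 m downgradient of the peak.
√(4πDt) = 84.22 m, giving peak height M/(n_e·A·√(4πDt)) = 3.54/(0.29 × 167 × 84.22) = 0.0008679 kg/m³.
(x−vt)²/(4Dt) = (31.912)²/(4 × 0.252 × 2240) = 0.4510; exp(−0.4510) = 0.6370.
C = 0.0008679 × 0.6370 = 0.000553 kg/m³.

0.000553 kg/m³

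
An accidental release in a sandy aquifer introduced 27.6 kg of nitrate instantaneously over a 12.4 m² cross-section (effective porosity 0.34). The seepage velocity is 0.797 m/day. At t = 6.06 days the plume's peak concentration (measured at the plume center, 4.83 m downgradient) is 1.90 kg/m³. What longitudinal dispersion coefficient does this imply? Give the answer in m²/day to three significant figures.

0.156 m²/day

At the plume center C_max = M/(n_e·A·√(4πDt)), so D = M²/(4πt·(n_e·A·C_max)²).
n_e·A·C_max = 0.34 × 12.4 × 1.90 = 8.010 kg/m.
D = 27.6²/(4π × 6.06 × 8.010²) = 0.156 m²/day.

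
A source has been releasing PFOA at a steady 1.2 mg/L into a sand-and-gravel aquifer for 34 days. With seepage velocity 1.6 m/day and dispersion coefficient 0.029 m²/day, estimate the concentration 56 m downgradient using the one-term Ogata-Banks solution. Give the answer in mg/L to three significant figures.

For a continuous step input, C/C₀ ≈ ½·erfc((x−vt)/(2√(Dt))).
vt = 1.6 × 34 = 54.4 m and 2√(Dt) = 2√(0.029 × 34) = 1.986 m.
Argument (x−vt)/(2√(Dt)) = (56 − 54.4)/1.986 = 0.8056; ½·erfc(0.8056) = 0.1273.
C = 1.2 × 0.1273 = 0.153 mg/L.

0.153 mg/L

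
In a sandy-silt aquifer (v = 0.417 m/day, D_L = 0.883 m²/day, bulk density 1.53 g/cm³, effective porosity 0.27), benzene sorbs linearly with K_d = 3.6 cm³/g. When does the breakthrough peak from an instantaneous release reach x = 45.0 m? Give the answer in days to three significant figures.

2200 days

Retardation factor R = 1 + ρ_b·K_d/n = 1 + 1.53 × 3.6/0.27 = 21.40.
Sorption retards both mechanisms: v_R = v/R = 0.01949 m/day, D_R = D/R = 0.04126 m²/day.
Peak time from v_R²t² + 2D_R t − x² = 0: t = (√(D_R² + v_R²x²) − D_R)/v_R².
√(D_R² + v_R²x²) = √(0.04126² + 0.01949² × 45.0²) = 0.8780; v_R² = 0.0003799.
t = (0.8780 − 0.04126)/0.0003799 = 2200 days.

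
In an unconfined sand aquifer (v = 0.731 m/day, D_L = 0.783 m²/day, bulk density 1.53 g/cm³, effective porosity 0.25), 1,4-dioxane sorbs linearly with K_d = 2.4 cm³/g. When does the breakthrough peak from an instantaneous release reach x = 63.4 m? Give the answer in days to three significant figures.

Retardation factor R = 1 + ρ_b·K_d/n = 1 + 1.53 × 2.4/0.25 = 15.69.
Sorption retards both mechanisms: v_R = v/R = 0.04659 m/day, D_R = D/R = 0.04990 m²/day.
Peak time from v_R²t² + 2D_R t − x² = 0: t = (√(D_R² + v_R²x²) − D_R)/v_R².
√(D_R² + v_R²x²) = √(0.04990² + 0.04659² × 63.4²) = 2.954; v_R² = 0.002171.
t = (2.954 − 0.04990)/0.002171 = 1340 days.

1340 days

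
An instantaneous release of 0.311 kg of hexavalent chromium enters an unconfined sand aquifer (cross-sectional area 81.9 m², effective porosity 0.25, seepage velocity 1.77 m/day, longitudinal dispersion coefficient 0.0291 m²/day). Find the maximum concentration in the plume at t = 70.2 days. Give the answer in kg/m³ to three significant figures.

The peak of an instantaneous 1D plume sits at x = vt; there the Gaussian factor is 1 and C_max = M/(n_e·A·√(4πDt)), where n_e·A is the pore area the mass is dissolved in.
√(4πDt) = √(4π × 0.0291 × 70.2) = 5.067 m, so C_max = 0.311/(0.25 × 81.9 × 5.067) = 0.00300 kg/m³.

0.00300 kg/m³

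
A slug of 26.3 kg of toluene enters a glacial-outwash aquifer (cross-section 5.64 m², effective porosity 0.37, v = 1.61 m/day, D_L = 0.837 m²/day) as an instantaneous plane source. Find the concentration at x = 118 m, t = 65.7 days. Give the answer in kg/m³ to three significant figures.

0.243 kg/m³

For an instantaneous plane source, C(x,t) = M/(n_e·A·√(4πDt)) · exp(−(x−vt)²/(4Dt)), with n_e·A the pore (flow) area.
Plume center vt = 1.61 × 65.7 = 105.777 m, so the well at 118 m is 12.223 m downgradient of the peak.
√(4πDt) = 26.29 m, giving peak height M/(n_e·A·√(4πDt)) = 26.3/(0.37 × 5.64 × 26.29) = 0.4794 kg/m³.
(x−vt)²/(4Dt) = (12.223)²/(4 × 0.837 × 65.7) = 0.6792; exp(−0.6792) = 0.5070.
C = 0.4794 × 0.5070 = 0.243 kg/m³.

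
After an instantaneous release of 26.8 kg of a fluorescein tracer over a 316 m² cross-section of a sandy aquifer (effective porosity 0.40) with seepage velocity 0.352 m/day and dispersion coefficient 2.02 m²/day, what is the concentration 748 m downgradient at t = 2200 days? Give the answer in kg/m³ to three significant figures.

0.000863 kg/m³

For an instantaneous plane source, C(x,t) = M/(n_e·A·√(4πDt)) · exp(−(x−vt)²/(4Dt)), with n_e·A the pore (flow) area.
Plume center vt = 0.352 × 2200 = 774.4 m, so the well at 748 m is 26.4 m upgradient of the peak.
√(4πDt) = 236.3 m, giving peak height M/(n_e·A·√(4πDt)) = 26.8/(0.40 × 316 × 236.3) = 0.0008973 kg/m³.
(x−vt)²/(4Dt) = (-26.4)²/(4 × 2.02 × 2200) = 0.03921; exp(−0.03921) = 0.9615.
C = 0.0008973 × 0.9615 = 0.000863 kg/m³.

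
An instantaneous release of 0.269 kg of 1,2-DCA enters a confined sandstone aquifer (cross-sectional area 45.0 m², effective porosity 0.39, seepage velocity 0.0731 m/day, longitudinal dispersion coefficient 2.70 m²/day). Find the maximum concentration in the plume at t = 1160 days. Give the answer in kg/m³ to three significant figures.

7.73e-05 kg/m³

The peak of an instantaneous 1D plume sits at x = vt; there the Gaussian factor is 1 and C_max = M/(n_e·A·√(4πDt)), where n_e·A is the pore area the mass is dissolved in.
√(4πDt) = √(4π × 2.70 × 1160) = 198.4 m, so C_max = 0.269/(0.39 × 45.0 × 198.4) = 7.73e-05 kg/m³.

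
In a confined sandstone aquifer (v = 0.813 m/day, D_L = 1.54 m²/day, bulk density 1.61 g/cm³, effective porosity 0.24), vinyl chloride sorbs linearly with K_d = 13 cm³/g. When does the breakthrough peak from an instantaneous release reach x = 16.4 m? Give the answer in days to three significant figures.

1590 days

Retardation factor R = 1 + ρ_b·K_d/n = 1 + 1.61 × 13/0.24 = 88.21.
Sorption retards both mechanisms: v_R = v/R = 0.009217 m/day, D_R = D/R = 0.01746 m²/day.
Peak time from v_R²t² + 2D_R t − x² = 0: t = (√(D_R² + v_R²x²) − D_R)/v_R².
√(D_R² + v_R²x²) = √(0.01746² + 0.009217² × 16.4²) = 0.1522; v_R² = 8.495e-05.
t = (0.1522 − 0.01746)/8.495e-05 = 1590 days.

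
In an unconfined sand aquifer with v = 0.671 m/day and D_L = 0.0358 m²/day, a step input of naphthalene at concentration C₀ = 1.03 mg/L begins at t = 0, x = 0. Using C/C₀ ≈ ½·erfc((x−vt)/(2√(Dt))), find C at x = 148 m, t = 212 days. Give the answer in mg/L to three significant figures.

0.0722 mg/L

For a continuous step input, C/C₀ ≈ ½·erfc((x−vt)/(2√(Dt))).
vt = 0.671 × 212 = 142.252 m and 2√(Dt) = 2√(0.0358 × 212) = 5.510 m.
Argument (x−vt)/(2√(Dt)) = (148 − 142.252)/5.510 = 1.043; ½·erfc(1.043) = 0.07010.
C = 1.03 × 0.07010 = 0.0722 mg/L.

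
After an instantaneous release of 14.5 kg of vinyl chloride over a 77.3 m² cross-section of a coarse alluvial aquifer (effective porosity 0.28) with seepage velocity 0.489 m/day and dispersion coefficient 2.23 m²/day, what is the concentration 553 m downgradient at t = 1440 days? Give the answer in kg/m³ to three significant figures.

For an instantaneous plane source, C(x,t) = M/(n_e·A·√(4πDt)) · exp(−(x−vt)²/(4Dt)), with n_e·A the pore (flow) area.
Plume center vt = 0.489 × 1440 = 704.16 m, so the well at 553 m is 151.16 m upgradient of the peak.
√(4πDt) = 200.9 m, giving peak height M/(n_e·A·√(4πDt)) = 14.5/(0.28 × 77.3 × 200.9) = 0.003335 kg/m³.
(x−vt)²/(4Dt) = (-151.16)²/(4 × 2.23 × 1440) = 1.779; exp(−1.779) = 0.1688.
C = 0.003335 × 0.1688 = 0.000563 kg/m³.

0.000563 kg/m³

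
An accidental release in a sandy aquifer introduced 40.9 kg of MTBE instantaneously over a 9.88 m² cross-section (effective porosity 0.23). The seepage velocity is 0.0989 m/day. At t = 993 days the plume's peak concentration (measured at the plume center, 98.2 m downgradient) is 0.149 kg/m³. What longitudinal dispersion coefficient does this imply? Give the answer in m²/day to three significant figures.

1.17 m²/day

At the plume center C_max = M/(n_e·A·√(4πDt)), so D = M²/(4πt·(n_e·A·C_max)²).
n_e·A·C_max = 0.23 × 9.88 × 0.149 = 0.3386 kg/m.
D = 40.9²/(4π × 993 × 0.3386²) = 1.17 m²/day.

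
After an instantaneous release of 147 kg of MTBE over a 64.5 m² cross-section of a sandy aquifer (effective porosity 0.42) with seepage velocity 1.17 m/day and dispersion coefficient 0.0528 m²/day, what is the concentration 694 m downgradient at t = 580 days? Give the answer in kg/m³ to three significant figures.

0.0399 kg/m³

For an instantaneous plane source, C(x,t) = M/(n_e·A·√(4πDt)) · exp(−(x−vt)²/(4Dt)), with n_e·A the pore (flow) area.
Plume center vt = 1.17 × 580 = 678.6 m, so the well at 694 m is 15.4 m downgradient of the peak.
√(4πDt) = 19.62 m, giving peak height M/(n_e·A·√(4πDt)) = 147/(0.42 × 64.5 × 19.62) = 0.2766 kg/m³.
(x−vt)²/(4Dt) = (15.4)²/(4 × 0.0528 × 580) = 1.936; exp(−1.936) = 0.1443.
C = 0.2766 × 0.1443 = 0.0399 kg/m³.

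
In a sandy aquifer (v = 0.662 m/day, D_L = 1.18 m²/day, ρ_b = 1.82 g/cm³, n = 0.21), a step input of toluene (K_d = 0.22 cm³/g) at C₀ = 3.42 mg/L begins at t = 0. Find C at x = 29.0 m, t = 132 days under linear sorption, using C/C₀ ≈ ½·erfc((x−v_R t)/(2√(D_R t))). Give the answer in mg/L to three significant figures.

Retardation factor R = 1 + ρ_b·K_d/n = 1 + 1.82 × 0.22/0.21 = 2.907.
Sorption retards both mechanisms: v_R = v/R = 0.2277 m/day, D_R = D/R = 0.4059 m²/day.
v_R·t = 0.2277 × 132 = 30.0564 m; 2√(D_R t) = 14.64 m; argument = (29.0 − 30.0564)/14.64 = -0.07216.
C = C₀ × ½·erfc(-0.07216) = 3.42 × 0.5406 = 1.85 mg/L.

1.85 mg/L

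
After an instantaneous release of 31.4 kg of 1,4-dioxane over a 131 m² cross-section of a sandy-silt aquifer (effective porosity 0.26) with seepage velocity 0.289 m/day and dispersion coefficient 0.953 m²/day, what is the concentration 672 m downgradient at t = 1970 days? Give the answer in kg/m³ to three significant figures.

For an instantaneous plane source, C(x,t) = M/(n_e·A·√(4πDt)) · exp(−(x−vt)²/(4Dt)), with n_e·A the pore (flow) area.
Plume center vt = 0.289 × 1970 = 569.33 m, so the well at 672 m is 102.67 m downgradient of the peak.
√(4πDt) = 153.6 m, giving peak height M/(n_e·A·√(4πDt)) = 31.4/(0.26 × 131 × 153.6) = 0.006002 kg/m³.
(x−vt)²/(4Dt) = (102.67)²/(4 × 0.953 × 1970) = 1.404; exp(−1.404) = 0.2456.
C = 0.006002 × 0.2456 = 0.00147 kg/m³.

0.00147 kg/m³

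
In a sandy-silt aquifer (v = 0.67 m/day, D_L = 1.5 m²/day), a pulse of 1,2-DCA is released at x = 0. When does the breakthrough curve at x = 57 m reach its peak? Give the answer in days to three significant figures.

For the 1D instantaneous-source solution, setting ∂C/∂t = 0 at fixed x gives v²t² + 2Dt − x² = 0, so t = (√(D² + v²x²) − D)/v².
√(D² + v²x²) = √(1.5² + 0.67² × 57²) = 38.22; v² = 0.4489.
t = (38.22 − 1.5)/0.4489 = 81.8 days (vs. the pure-advection estimate x/v = 85.1 d).

81.8 days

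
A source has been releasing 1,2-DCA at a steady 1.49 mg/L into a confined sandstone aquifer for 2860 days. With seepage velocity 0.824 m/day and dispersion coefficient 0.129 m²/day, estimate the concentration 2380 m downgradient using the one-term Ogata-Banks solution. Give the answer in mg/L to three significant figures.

For a continuous step input, C/C₀ ≈ ½·erfc((x−vt)/(2√(Dt))).
vt = 0.824 × 2860 = 2356.64 m and 2√(Dt) = 2√(0.129 × 2860) = 38.42 m.
Argument (x−vt)/(2√(Dt)) = (2380 − 2356.64)/38.42 = 0.6080; ½·erfc(0.6080) = 0.1949.
C = 1.49 × 0.1949 = 0.290 mg/L.

0.290 mg/L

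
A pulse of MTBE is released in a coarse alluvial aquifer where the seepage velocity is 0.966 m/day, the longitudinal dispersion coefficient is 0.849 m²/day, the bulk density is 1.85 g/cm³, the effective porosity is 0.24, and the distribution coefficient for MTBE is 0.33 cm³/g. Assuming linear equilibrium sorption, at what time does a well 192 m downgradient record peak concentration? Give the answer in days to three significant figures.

701 days

Retardation factor R = 1 + ρ_b·K_d/n = 1 + 1.85 × 0.33/0.24 = 3.544.
Sorption retards both mechanisms: v_R = v/R = 0.2726 m/day, D_R = D/R = 0.2396 m²/day.
Peak time from v_R²t² + 2D_R t − x² = 0: t = (√(D_R² + v_R²x²) − D_R)/v_R².
√(D_R² + v_R²x²) = √(0.2396² + 0.2726² × 192²) = 52.34; v_R² = 0.07431.
t = (52.34 − 0.2396)/0.07431 = 701 days.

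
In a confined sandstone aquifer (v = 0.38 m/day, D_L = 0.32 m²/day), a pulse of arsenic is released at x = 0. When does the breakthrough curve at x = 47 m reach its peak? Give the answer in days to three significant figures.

121 days

For the 1D instantaneous-source solution, setting ∂C/∂t = 0 at fixed x gives v²t² + 2Dt − x² = 0, so t = (√(D² + v²x²) − D)/v².
√(D² + v²x²) = √(0.32² + 0.38² × 47²) = 17.86; v² = 0.1444.
t = (17.86 − 0.32)/0.1444 = 121 days (vs. the pure-advection estimate x/v = 124 d).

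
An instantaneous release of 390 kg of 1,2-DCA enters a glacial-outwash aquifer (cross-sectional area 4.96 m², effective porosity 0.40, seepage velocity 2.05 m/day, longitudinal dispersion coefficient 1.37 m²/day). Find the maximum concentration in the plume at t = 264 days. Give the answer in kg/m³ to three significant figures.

2.92 kg/m³

The peak of an instantaneous 1D plume sits at x = vt; there the Gaussian factor is 1 and C_max = M/(n_e·A·√(4πDt)), where n_e·A is the pore area the mass is dissolved in.
√(4πDt) = √(4π × 1.37 × 264) = 67.42 m, so C_max = 390/(0.40 × 4.96 × 67.42) = 2.92 kg/m³.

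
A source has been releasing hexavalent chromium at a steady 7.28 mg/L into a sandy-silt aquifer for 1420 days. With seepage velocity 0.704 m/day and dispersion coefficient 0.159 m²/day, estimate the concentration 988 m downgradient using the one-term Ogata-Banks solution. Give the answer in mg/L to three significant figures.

5.16 mg/L

For a continuous step input, C/C₀ ≈ ½·erfc((x−vt)/(2√(Dt))).
vt = 0.704 × 1420 = 999.68 m and 2√(Dt) = 2√(0.159 × 1420) = 30.05 m.
Argument (x−vt)/(2√(Dt)) = (988 − 999.68)/30.05 = -0.3887; ½·erfc(-0.3887) = 0.7087.
C = 7.28 × 0.7087 = 5.16 mg/L.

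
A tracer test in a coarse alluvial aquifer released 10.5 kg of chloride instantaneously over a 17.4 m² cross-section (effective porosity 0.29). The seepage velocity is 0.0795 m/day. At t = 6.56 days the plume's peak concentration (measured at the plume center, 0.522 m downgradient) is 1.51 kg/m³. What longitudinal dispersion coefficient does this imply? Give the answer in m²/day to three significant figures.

At the plume center C_max = M/(n_e·A·√(4πDt)), so D = M²/(4πt·(n_e·A·C_max)²).
n_e·A·C_max = 0.29 × 17.4 × 1.51 = 7.619 kg/m.
D = 10.5²/(4π × 6.56 × 7.619²) = 0.0230 m²/day.

0.0230 m²/day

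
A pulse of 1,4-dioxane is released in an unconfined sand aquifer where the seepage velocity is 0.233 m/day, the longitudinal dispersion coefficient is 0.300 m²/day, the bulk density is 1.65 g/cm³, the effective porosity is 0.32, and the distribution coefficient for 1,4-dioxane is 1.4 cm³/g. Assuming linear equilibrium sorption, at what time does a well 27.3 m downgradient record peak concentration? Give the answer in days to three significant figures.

Retardation factor R = 1 + ρ_b·K_d/n = 1 + 1.65 × 1.4/0.32 = 8.219.
Sorption retards both mechanisms: v_R = v/R = 0.02835 m/day, D_R = D/R = 0.03650 m²/day.
Peak time from v_R²t² + 2D_R t − x² = 0: t = (√(D_R² + v_R²x²) − D_R)/v_R².
√(D_R² + v_R²x²) = √(0.03650² + 0.02835² × 27.3²) = 0.7748; v_R² = 0.0008037.
t = (0.7748 − 0.03650)/0.0008037 = 919 days.

919 days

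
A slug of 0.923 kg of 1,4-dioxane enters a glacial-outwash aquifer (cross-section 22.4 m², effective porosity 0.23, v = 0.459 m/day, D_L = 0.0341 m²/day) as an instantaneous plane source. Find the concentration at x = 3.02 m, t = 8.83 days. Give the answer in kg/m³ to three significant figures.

0.0380 kg/m³

For an instantaneous plane source, C(x,t) = M/(n_e·A·√(4πDt)) · exp(−(x−vt)²/(4Dt)), with n_e·A the pore (flow) area.
Plume center vt = 0.459 × 8.83 = 4.05297 m, so the well at 3.02 m is 1.03297 m upgradient of the peak.
√(4πDt) = 1.945 m, giving peak height M/(n_e·A·√(4πDt)) = 0.923/(0.23 × 22.4 × 1.945) = 0.09211 kg/m³.
(x−vt)²/(4Dt) = (-1.03297)²/(4 × 0.0341 × 8.83) = 0.8859; exp(−0.8859) = 0.4123.
C = 0.09211 × 0.4123 = 0.0380 kg/m³.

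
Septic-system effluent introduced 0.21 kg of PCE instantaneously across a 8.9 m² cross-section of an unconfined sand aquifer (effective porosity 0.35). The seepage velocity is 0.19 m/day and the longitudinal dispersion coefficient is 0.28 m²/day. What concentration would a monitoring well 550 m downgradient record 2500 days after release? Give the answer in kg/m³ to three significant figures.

For an instantaneous plane source, C(x,t) = M/(n_e·A·√(4πDt)) · exp(−(x−vt)²/(4Dt)), with n_e·A the pore (flow) area.
Plume center vt = 0.19 × 2500 = 475 m, so the well at 550 m is 75 m downgradient of the peak.
√(4πDt) = 93.79 m, giving peak height M/(n_e·A·√(4πDt)) = 0.21/(0.35 × 8.9 × 93.79) = 0.0007188 kg/m³.
(x−vt)²/(4Dt) = (75)²/(4 × 0.28 × 2500) = 2.009; exp(−2.009) = 0.1341.
C = 0.0007188 × 0.1341 = 9.64e-05 kg/m³.

9.64e-05 kg/m³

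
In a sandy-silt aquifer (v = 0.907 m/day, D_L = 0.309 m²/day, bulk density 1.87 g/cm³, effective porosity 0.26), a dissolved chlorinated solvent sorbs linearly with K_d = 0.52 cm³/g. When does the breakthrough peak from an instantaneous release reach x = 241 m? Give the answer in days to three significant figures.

Retardation factor R = 1 + ρ_b·K_d/n = 1 + 1.87 × 0.52/0.26 = 4.740.
Sorption retards both mechanisms: v_R = v/R = 0.1914 m/day, D_R = D/R = 0.06519 m²/day.
Peak time from v_R²t² + 2D_R t − x² = 0: t = (√(D_R² + v_R²x²) − D_R)/v_R².
√(D_R² + v_R²x²) = √(0.06519² + 0.1914² × 241²) = 46.13; v_R² = 0.03663.
t = (46.13 − 0.06519)/0.03663 = 1260 days.

1260 days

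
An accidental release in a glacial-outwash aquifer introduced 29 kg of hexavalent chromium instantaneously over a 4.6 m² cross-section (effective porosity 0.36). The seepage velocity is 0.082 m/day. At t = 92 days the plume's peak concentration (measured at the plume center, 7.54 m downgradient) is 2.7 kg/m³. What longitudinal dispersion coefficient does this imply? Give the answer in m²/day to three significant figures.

At the plume center C_max = M/(n_e·A·√(4πDt)), so D = M²/(4πt·(n_e·A·C_max)²).
n_e·A·C_max = 0.36 × 4.6 × 2.7 = 4.471 kg/m.
D = 29²/(4π × 92 × 4.471²) = 0.0364 m²/day.

0.0364 m²/day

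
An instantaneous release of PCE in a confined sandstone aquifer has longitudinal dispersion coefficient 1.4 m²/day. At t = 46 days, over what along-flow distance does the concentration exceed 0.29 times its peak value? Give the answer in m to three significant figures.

The plume is Gaussian with σ = √(2Dt) = √(2 × 1.4 × 46) = 11.35 m.
C/C_peak = exp(−Δx²/(2σ²)) = 0.29 ⇒ Δx = σ·√(−2 ln 0.29) = 11.35 × 1.573 = 17.85 m.
Width = 2Δx = 35.7 m.

35.7 m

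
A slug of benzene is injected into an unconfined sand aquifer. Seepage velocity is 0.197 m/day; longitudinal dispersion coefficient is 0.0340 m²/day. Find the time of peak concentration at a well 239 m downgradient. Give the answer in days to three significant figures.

1210 days

For the 1D instantaneous-source solution, setting ∂C/∂t = 0 at fixed x gives v²t² + 2Dt − x² = 0, so t = (√(D² + v²x²) − D)/v².
√(D² + v²x²) = √(0.0340² + 0.197² × 239²) = 47.08; v² = 0.038809.
t = (47.08 − 0.0340)/0.038809 = 1210 days (vs. the pure-advection estimate x/v = 1210 d).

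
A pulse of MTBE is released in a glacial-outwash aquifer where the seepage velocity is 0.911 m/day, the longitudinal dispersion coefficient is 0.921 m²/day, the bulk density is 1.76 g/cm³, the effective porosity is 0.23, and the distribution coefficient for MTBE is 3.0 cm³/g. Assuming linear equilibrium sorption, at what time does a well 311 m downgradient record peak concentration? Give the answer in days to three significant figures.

8150 days

Retardation factor R = 1 + ρ_b·K_d/n = 1 + 1.76 × 3.0/0.23 = 23.96.
Sorption retards both mechanisms: v_R = v/R = 0.03802 m/day, D_R = D/R = 0.03844 m²/day.
Peak time from v_R²t² + 2D_R t − x² = 0: t = (√(D_R² + v_R²x²) − D_R)/v_R².
√(D_R² + v_R²x²) = √(0.03844² + 0.03802² × 311²) = 11.82; v_R² = 0.001446.
t = (11.82 − 0.03844)/0.001446 = 8150 days.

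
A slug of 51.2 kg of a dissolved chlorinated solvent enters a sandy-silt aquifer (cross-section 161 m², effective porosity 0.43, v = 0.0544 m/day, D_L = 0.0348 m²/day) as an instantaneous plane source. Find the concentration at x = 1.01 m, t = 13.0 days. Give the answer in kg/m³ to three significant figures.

For an instantaneous plane source, C(x,t) = M/(n_e·A·√(4πDt)) · exp(−(x−vt)²/(4Dt)), with n_e·A the pore (flow) area.
Plume center vt = 0.0544 × 13.0 = 0.7072 m, so the well at 1.01 m is 0.3028 m downgradient of the peak.
√(4πDt) = 2.384 m, giving peak height M/(n_e·A·√(4πDt)) = 51.2/(0.43 × 161 × 2.384) = 0.3102 kg/m³.
(x−vt)²/(4Dt) = (0.3028)²/(4 × 0.0348 × 13.0) = 0.05067; exp(−0.05067) = 0.9506.
C = 0.3102 × 0.9506 = 0.295 kg/m³.

0.295 kg/m³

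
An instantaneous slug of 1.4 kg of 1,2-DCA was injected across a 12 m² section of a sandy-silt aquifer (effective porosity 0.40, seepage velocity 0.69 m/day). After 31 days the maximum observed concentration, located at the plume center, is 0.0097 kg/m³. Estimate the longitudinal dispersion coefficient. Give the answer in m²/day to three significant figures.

2.32 m²/day

At the plume center C_max = M/(n_e·A·√(4πDt)), so D = M²/(4πt·(n_e·A·C_max)²).
n_e·A·C_max = 0.40 × 12 × 0.0097 = 0.04656 kg/m.
D = 1.4²/(4π × 31 × 0.04656²) = 2.32 m²/day.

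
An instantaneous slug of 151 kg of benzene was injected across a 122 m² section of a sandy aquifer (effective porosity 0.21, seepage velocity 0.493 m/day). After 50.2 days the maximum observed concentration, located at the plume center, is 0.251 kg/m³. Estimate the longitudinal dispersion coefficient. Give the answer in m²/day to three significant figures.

0.874 m²/day

At the plume center C_max = M/(n_e·A·√(4πDt)), so D = M²/(4πt·(n_e·A·C_max)²).
n_e·A·C_max = 0.21 × 122 × 0.251 = 6.431 kg/m.
D = 151²/(4π × 50.2 × 6.431²) = 0.874 m²/day.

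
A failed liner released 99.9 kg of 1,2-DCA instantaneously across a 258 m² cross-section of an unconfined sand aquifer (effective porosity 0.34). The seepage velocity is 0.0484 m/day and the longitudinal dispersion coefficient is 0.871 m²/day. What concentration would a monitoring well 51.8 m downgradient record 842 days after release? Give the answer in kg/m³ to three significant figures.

For an instantaneous plane source, C(x,t) = M/(n_e·A·√(4πDt)) · exp(−(x−vt)²/(4Dt)), with n_e·A the pore (flow) area.
Plume center vt = 0.0484 × 842 = 40.7528 m, so the well at 51.8 m is 11.0472 m downgradient of the peak.
√(4πDt) = 96.00 m, giving peak height M/(n_e·A·√(4πDt)) = 99.9/(0.34 × 258 × 96.00) = 0.01186 kg/m³.
(x−vt)²/(4Dt) = (11.0472)²/(4 × 0.871 × 842) = 0.04160; exp(−0.04160) = 0.9593.
C = 0.01186 × 0.9593 = 0.0114 kg/m³.

0.0114 kg/m³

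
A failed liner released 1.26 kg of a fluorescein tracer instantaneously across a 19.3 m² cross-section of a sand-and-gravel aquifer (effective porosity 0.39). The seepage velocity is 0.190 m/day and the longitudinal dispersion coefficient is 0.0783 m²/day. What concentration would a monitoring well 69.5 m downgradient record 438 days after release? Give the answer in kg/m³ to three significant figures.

For an instantaneous plane source, C(x,t) = M/(n_e·A·√(4πDt)) · exp(−(x−vt)²/(4Dt)), with n_e·A the pore (flow) area.
Plume center vt = 0.190 × 438 = 83.22 m, so the well at 69.5 m is 13.72 m upgradient of the peak.
√(4πDt) = 20.76 m, giving peak height M/(n_e·A·√(4πDt)) = 1.26/(0.39 × 19.3 × 20.76) = 0.008063 kg/m³.
(x−vt)²/(4Dt) = (-13.72)²/(4 × 0.0783 × 438) = 1.372; exp(−1.372) = 0.2536.
C = 0.008063 × 0.2536 = 0.00204 kg/m³.

0.00204 kg/m³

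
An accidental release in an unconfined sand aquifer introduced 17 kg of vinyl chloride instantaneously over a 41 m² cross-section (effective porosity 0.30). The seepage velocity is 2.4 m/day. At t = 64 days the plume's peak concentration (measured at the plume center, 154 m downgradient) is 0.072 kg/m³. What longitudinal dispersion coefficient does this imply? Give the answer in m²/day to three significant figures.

0.458 m²/day

At the plume center C_max = M/(n_e·A·√(4πDt)), so D = M²/(4πt·(n_e·A·C_max)²).
n_e·A·C_max = 0.30 × 41 × 0.072 = 0.8856 kg/m.
D = 17²/(4π × 64 × 0.8856²) = 0.458 m²/day.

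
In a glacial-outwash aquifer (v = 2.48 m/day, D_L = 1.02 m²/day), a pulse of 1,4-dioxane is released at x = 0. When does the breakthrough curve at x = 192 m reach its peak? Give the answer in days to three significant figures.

For the 1D instantaneous-source solution, setting ∂C/∂t = 0 at fixed x gives v²t² + 2Dt − x² = 0, so t = (√(D² + v²x²) − D)/v².
√(D² + v²x²) = √(1.02² + 2.48² × 192²) = 476.2; v² = 6.1504.
t = (476.2 − 1.02)/6.1504 = 77.3 days (vs. the pure-advection estimate x/v = 77.4 d).

77.3 days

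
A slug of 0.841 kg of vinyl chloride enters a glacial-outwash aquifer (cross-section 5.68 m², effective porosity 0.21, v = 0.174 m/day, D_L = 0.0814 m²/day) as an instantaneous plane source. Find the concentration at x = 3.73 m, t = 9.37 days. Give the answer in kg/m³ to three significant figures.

0.0537 kg/m³

For an instantaneous plane source, C(x,t) = M/(n_e·A·√(4πDt)) · exp(−(x−vt)²/(4Dt)), with n_e·A the pore (flow) area.
Plume center vt = 0.174 × 9.37 = 1.63038 m, so the well at 3.73 m is 2.09962 m downgradient of the peak.
√(4πDt) = 3.096 m, giving peak height M/(n_e·A·√(4πDt)) = 0.841/(0.21 × 5.68 × 3.096) = 0.2277 kg/m³.
(x−vt)²/(4Dt) = (2.09962)²/(4 × 0.0814 × 9.37) = 1.445; exp(−1.445) = 0.2357.
C = 0.2277 × 0.2357 = 0.0537 kg/m³.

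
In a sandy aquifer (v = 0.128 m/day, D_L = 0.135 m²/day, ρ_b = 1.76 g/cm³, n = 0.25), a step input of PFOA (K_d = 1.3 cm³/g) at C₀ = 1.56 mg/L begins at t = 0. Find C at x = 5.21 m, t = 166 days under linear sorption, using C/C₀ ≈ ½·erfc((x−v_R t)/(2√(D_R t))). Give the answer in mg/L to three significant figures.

Retardation factor R = 1 + ρ_b·K_d/n = 1 + 1.76 × 1.3/0.25 = 10.15.
Sorption retards both mechanisms: v_R = v/R = 0.01261 m/day, D_R = D/R = 0.01330 m²/day.
v_R·t = 0.01261 × 166 = 2.09326 m; 2√(D_R t) = 2.972 m; argument = (5.21 − 2.09326)/2.972 = 1.049.
C = C₀ × ½·erfc(1.049) = 1.56 × 0.06897 = 0.108 mg/L.

0.108 mg/L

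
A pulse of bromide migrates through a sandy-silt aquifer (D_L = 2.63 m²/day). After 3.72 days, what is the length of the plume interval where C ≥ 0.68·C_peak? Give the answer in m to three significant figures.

The plume is Gaussian with σ = √(2Dt) = √(2 × 2.63 × 3.72) = 4.423 m.
C/C_peak = exp(−Δx²/(2σ²)) = 0.68 ⇒ Δx = σ·√(−2 ln 0.68) = 4.423 × 0.8783 = 3.885 m.
Width = 2Δx = 7.77 m.

7.77 m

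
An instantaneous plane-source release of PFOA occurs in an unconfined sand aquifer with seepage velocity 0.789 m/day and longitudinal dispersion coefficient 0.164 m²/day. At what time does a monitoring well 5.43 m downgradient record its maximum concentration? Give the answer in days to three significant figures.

6.62 days

For the 1D instantaneous-source solution, setting ∂C/∂t = 0 at fixed x gives v²t² + 2Dt − x² = 0, so t = (√(D² + v²x²) − D)/v².
√(D² + v²x²) = √(0.164² + 0.789² × 5.43²) = 4.287; v² = 0.622521.
t = (4.287 − 0.164)/0.622521 = 6.62 days (vs. the pure-advection estimate x/v = 6.88 d).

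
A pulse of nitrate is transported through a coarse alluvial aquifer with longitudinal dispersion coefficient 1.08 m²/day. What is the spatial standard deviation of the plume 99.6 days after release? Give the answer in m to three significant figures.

Dispersive spreading gives a Gaussian with σ² = 2Dt; advection only shifts the center.
σ = √(2 × 1.08 × 99.6) = 14.7 m.

14.7 m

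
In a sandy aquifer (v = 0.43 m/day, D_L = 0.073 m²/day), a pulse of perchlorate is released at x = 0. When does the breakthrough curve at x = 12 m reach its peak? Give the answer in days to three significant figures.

For the 1D instantaneous-source solution, setting ∂C/∂t = 0 at fixed x gives v²t² + 2Dt − x² = 0, so t = (√(D² + v²x²) − D)/v².
√(D² + v²x²) = √(0.073² + 0.43² × 12²) = 5.161; v² = 0.1849.
t = (5.161 − 0.073)/0.1849 = 27.5 days (vs. the pure-advection estimate x/v = 27.9 d).

27.5 days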